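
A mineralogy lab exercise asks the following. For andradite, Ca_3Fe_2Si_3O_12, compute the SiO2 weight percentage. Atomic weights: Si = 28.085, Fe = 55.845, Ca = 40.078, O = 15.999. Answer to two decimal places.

M(Ca_3Fe_2Si_3O_12) = 508.167 g/mol; M(SiO2) = 60.083 g/mol.
Moles SiO2 per formula unit = 3 Si ÷ 1 = 3.0000.
SiO2 fraction = (3.0000 × 60.083) / 508.167 = 180.249/508.167 = 0.3547.

35.47 wt%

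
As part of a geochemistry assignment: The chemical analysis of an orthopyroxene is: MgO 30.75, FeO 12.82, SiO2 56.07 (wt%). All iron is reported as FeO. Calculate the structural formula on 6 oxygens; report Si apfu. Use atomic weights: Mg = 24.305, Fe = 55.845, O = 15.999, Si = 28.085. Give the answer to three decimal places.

MgO: 30.75/40.304 = 0.76295 mol → 0.76295 mol Mg, 0.76295 mol O.
FeO: 12.82/71.844 = 0.17844 mol → 0.17844 mol Fe, 0.17844 mol O.
SiO2: 56.07/60.083 = 0.93321 mol → 0.93321 mol Si, 1.86642 mol O.
Total oxygen = 2.80781 mol. Normalization factor = 6/2.80781 = 2.13690.
Si per 6 O = 0.93321 × 2.13690 = 1.994.

1.994 Si apfu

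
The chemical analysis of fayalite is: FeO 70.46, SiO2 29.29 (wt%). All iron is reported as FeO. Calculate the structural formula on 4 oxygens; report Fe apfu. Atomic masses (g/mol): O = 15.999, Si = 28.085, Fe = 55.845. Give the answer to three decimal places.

70.46 wt% FeO ÷ 71.844 g/mol = 0.98074 mol, giving 0.98074 Fe and 0.98074 O.
29.29 wt% SiO2 ÷ 60.083 g/mol = 0.48749 mol, giving 0.48749 Si and 0.97498 O.
Oxygen sums to 1.95572; scaling by 4/1.95572 = 2.04528 puts the formula on 4 O.
Fe: 0.98074 × 2.04528 = 2.006 atoms per formula unit.

2.006 Fe apfu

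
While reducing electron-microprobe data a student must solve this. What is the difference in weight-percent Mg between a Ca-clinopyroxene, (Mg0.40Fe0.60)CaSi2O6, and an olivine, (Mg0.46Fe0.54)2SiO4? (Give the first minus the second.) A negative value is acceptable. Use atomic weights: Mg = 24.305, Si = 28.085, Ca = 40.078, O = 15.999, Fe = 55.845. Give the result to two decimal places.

-8.67 percentage points

Mg in (Mg0.40Fe0.60)CaSi2O6: molar mass 235.471 g/mol; 0.40×24.305 = 9.722 g → 4.13 wt%.
Mg in (Mg0.46Fe0.54)2SiO4: molar mass 174.754 g/mol; 0.92×24.305 = 22.361 g → 12.80 wt%.
Difference = 4.13 − 12.80 = -8.67 percentage points.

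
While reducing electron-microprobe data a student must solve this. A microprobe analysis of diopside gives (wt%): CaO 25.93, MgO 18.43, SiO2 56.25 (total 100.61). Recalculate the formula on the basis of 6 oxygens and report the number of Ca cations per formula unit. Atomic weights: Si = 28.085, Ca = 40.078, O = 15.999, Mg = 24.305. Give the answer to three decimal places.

0.994 Ca apfu

25.93 wt% CaO ÷ 56.077 g/mol = 0.46240 mol, giving 0.46240 Ca and 0.46240 O.
18.43 wt% MgO ÷ 40.304 g/mol = 0.45727 mol, giving 0.45727 Mg and 0.45727 O.
56.25 wt% SiO2 ÷ 60.083 g/mol = 0.93620 mol, giving 0.93620 Si and 1.87240 O.
Oxygen sums to 2.79207; scaling by 6/2.79207 = 2.14894 puts the formula on 6 O.
Ca: 0.46240 × 2.14894 = 0.994 atoms per formula unit.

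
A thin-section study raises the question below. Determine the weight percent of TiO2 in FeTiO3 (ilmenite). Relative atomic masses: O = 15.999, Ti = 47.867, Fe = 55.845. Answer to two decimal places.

52.64 wt%

Formula mass = 151.709 g/mol.
1 Ti → 1.0000 mol TiO2 per formula unit; M(TiO2) = 79.865, so TiO2 mass = 79.865 g.
79.865/151.709 × 100 = 52.64 wt%.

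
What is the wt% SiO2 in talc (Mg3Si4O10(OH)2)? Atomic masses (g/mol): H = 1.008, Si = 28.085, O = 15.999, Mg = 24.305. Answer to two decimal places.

63.37 wt%

Formula mass = 379.259 g/mol.
4 Si → 4.0000 mol SiO2 per formula unit; M(SiO2) = 60.083, so SiO2 mass = 240.332 g.
240.332/379.259 × 100 = 63.37 wt%.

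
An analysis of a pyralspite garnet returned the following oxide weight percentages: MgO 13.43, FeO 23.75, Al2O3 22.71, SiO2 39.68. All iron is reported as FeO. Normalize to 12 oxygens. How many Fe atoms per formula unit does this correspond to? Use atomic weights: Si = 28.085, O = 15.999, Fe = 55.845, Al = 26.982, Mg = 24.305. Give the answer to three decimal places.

MgO (M=40.304): mol = 0.33322; Mg = 0.33322, O = 0.33322.
FeO (M=71.844): mol = 0.33058; Fe = 0.33058, O = 0.33058.
Al2O3 (M=101.961): mol = 0.22273; Al = 0.44546, O = 0.66819.
SiO2 (M=60.083): mol = 0.66042; Si = 0.66042, O = 1.32084.
ΣO = 2.65283; factor = 12/ΣO = 4.52347.
Fe apfu = 0.33058 × 4.52347 = 1.495.

1.495 Fe apfu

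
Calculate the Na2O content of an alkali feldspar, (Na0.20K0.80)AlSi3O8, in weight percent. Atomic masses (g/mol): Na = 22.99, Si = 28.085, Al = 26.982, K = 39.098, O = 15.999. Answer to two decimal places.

2.25 wt%

Formula mass = 275.105 g/mol.
0.20 Na → 0.1000 mol Na2O per formula unit; M(Na2O) = 61.979, so Na2O mass = 6.198 g.
6.198/275.105 × 100 = 2.25 wt%.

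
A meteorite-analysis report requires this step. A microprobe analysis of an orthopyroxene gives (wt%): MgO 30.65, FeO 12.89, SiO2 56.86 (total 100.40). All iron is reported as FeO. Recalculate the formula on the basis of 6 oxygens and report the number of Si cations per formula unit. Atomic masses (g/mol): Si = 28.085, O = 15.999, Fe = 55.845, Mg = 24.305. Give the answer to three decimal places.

30.65 wt% MgO ÷ 40.304 g/mol = 0.76047 mol, giving 0.76047 Mg and 0.76047 O.
12.89 wt% FeO ÷ 71.844 g/mol = 0.17942 mol, giving 0.17942 Fe and 0.17942 O.
56.86 wt% SiO2 ÷ 60.083 g/mol = 0.94636 mol, giving 0.94636 Si and 1.89272 O.
Oxygen sums to 2.83261; scaling by 6/2.83261 = 2.11819 puts the formula on 6 O.
Si: 0.94636 × 2.11819 = 2.005 atoms per formula unit.

2.005 Si apfu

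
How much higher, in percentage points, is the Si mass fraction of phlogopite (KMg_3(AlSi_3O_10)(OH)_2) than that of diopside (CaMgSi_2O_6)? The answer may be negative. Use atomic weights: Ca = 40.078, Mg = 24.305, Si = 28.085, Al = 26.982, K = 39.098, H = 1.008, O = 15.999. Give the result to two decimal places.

-5.75 percentage points

Si in KMg_3(AlSi_3O_10)(OH)_2: molar mass 417.254 g/mol; 3×28.085 = 84.255 g → 20.19 wt%.
Si in CaMgSi_2O_6: molar mass 216.547 g/mol; 2×28.085 = 56.170 g → 25.94 wt%.
Difference = 20.19 − 25.94 = -5.75 percentage points.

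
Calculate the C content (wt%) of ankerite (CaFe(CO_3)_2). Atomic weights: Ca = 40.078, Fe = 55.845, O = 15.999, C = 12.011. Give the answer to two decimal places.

M(CaFe(CO_3)_2) = 215.939 g/mol.
C contributes 2 × 12.011 = 24.022 g per mole.
24.022/215.939 = 0.1112 → 11.12%.

11.12 wt%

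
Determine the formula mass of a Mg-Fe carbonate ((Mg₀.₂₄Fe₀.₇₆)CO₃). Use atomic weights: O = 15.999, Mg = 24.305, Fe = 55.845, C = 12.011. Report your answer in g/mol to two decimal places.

The formula mass is the sum 0.24·24.305 + 0.76·55.845 + 1·12.011 + 3·15.999.

108.28 g/mol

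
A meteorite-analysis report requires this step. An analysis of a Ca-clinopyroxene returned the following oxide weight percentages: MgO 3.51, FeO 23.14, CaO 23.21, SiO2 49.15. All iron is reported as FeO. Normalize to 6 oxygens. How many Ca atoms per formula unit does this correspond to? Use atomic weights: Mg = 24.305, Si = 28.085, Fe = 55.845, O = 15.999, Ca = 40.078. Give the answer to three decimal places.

MgO (M=40.304): mol = 0.08709; Mg = 0.08709, O = 0.08709.
FeO (M=71.844): mol = 0.32209; Fe = 0.32209, O = 0.32209.
CaO (M=56.077): mol = 0.41390; Ca = 0.41390, O = 0.41390.
SiO2 (M=60.083): mol = 0.81804; Si = 0.81804, O = 1.63608.
ΣO = 2.45916; factor = 6/ΣO = 2.43986.
Ca apfu = 0.41390 × 2.43986 = 1.010.

1.010 Ca apfu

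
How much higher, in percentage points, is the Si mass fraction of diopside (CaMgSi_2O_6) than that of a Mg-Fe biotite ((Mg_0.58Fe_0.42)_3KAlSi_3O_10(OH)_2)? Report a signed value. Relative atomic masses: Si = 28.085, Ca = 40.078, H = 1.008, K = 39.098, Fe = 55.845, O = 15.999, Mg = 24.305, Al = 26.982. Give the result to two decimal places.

7.50 percentage points

Si in CaMgSi_2O_6: molar mass 216.547 g/mol; 2×28.085 = 56.170 g → 25.94 wt%.
Si in (Mg_0.58Fe_0.42)_3KAlSi_3O_10(OH)_2: molar mass 456.994 g/mol; 3×28.085 = 84.255 g → 18.44 wt%.
Difference = 25.94 − 18.44 = 7.50 percentage points.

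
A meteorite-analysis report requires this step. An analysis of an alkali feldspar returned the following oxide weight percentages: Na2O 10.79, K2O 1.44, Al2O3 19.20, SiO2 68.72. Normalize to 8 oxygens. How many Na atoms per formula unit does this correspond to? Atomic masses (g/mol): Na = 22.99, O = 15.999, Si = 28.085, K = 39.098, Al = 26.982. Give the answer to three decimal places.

0.916 Na apfu

Na2O (M=61.979): mol = 0.17409; Na = 0.34818, O = 0.17409.
K2O (M=94.195): mol = 0.01529; K = 0.03058, O = 0.01529.
Al2O3 (M=101.961): mol = 0.18831; Al = 0.37662, O = 0.56493.
SiO2 (M=60.083): mol = 1.14375; Si = 1.14375, O = 2.28750.
ΣO = 3.04181; factor = 8/ΣO = 2.63001.
Na apfu = 0.34818 × 2.63001 = 0.916.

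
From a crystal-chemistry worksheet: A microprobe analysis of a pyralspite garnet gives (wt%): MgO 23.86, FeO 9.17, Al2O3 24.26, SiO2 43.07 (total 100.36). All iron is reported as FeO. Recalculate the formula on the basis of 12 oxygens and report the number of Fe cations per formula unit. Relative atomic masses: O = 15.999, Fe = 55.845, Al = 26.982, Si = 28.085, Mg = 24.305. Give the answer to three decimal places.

0.534 Fe apfu

MgO: 23.86/40.304 = 0.59200 mol → 0.59200 mol Mg, 0.59200 mol O.
FeO: 9.17/71.844 = 0.12764 mol → 0.12764 mol Fe, 0.12764 mol O.
Al2O3: 24.26/101.961 = 0.23793 mol → 0.47586 mol Al, 0.71379 mol O.
SiO2: 43.07/60.083 = 0.71684 mol → 0.71684 mol Si, 1.43368 mol O.
Total oxygen = 2.86711 mol. Normalization factor = 12/2.86711 = 4.18540.
Fe per 12 O = 0.12764 × 4.18540 = 0.534.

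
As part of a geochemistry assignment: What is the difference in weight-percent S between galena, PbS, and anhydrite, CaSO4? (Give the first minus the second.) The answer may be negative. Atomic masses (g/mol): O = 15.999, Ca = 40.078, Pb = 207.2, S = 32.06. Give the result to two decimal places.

S in PbS: molar mass 239.260 g/mol; 1×32.06 = 32.060 g → 13.40 wt%.
S in CaSO4: molar mass 136.134 g/mol; 1×32.06 = 32.060 g → 23.55 wt%.
Difference = 13.40 − 23.55 = -10.15 percentage points.

-10.15 percentage points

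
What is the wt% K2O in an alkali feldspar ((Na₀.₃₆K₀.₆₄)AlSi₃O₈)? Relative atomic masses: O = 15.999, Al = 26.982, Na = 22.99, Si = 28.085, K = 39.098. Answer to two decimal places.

11.06 wt%

Molar mass of (Na₀.₃₆K₀.₆₄)AlSi₃O₈ = 0.36×22.99 + 0.64×39.098 + 1×26.982 + 3×28.085 + 8×15.999 = 272.528 g/mol.
Each formula unit contains 0.64 K, equivalent to 0.64/2 = 0.3200 mol K2O.
M(K2O) = 2×39.098 + 1×15.999 = 94.195 g/mol.
Mass of K2O per formula unit = 0.3200 × 94.195 = 30.142 g.
K2O wt% = 30.142 / 272.528 × 100 = 11.06%.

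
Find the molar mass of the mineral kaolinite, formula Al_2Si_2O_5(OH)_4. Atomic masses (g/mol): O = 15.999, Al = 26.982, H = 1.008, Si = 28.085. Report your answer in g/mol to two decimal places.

The formula mass is the sum 2·26.982 + 2·28.085 + 9·15.999 + 4·1.008.

258.16 g/mol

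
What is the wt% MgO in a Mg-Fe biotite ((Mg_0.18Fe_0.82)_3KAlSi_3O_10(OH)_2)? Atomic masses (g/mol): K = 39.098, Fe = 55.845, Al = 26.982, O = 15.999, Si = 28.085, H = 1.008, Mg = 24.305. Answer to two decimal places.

4.40 wt%

Molar mass of (Mg_0.18Fe_0.82)_3KAlSi_3O_10(OH)_2 = 0.54·24.305 + 2.46·55.845 + 1·39.098 + 1·26.982 + 3·28.085 + 12·15.999 + 2·1.008 = 494.842 g/mol.
Each formula unit contains 0.54 Mg, equivalent to 0.54/1 = 0.5400 mol MgO.
M(MgO) = 1×24.305 + 1×15.999 = 40.304 g/mol.
Mass of MgO per formula unit = 0.5400 × 40.304 = 21.764 g.
MgO wt% = 21.764 / 494.842 × 100 = 4.40%.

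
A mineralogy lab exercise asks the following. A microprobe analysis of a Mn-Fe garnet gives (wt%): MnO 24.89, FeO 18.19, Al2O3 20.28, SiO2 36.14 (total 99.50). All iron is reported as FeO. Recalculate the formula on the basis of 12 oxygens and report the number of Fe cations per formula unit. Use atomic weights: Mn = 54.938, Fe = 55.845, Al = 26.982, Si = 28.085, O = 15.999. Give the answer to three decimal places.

1.264 Fe apfu

24.89 wt% MnO ÷ 70.937 g/mol = 0.35087 mol, giving 0.35087 Mn and 0.35087 O.
18.19 wt% FeO ÷ 71.844 g/mol = 0.25319 mol, giving 0.25319 Fe and 0.25319 O.
20.28 wt% Al2O3 ÷ 101.961 g/mol = 0.19890 mol, giving 0.39780 Al and 0.59670 O.
36.14 wt% SiO2 ÷ 60.083 g/mol = 0.60150 mol, giving 0.60150 Si and 1.20300 O.
Oxygen sums to 2.40376; scaling by 12/2.40376 = 4.99218 puts the formula on 12 O.
Fe: 0.25319 × 4.99218 = 1.264 atoms per formula unit.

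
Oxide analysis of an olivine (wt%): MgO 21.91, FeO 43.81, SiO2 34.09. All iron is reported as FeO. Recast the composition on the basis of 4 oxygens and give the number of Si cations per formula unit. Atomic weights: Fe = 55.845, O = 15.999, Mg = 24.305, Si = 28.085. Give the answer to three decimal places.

0.992 Si apfu

MgO (M=40.304): mol = 0.54362; Mg = 0.54362, O = 0.54362.
FeO (M=71.844): mol = 0.60979; Fe = 0.60979, O = 0.60979.
SiO2 (M=60.083): mol = 0.56738; Si = 0.56738, O = 1.13476.
ΣO = 2.28817; factor = 4/ΣO = 1.74812.
Si apfu = 0.56738 × 1.74812 = 0.992.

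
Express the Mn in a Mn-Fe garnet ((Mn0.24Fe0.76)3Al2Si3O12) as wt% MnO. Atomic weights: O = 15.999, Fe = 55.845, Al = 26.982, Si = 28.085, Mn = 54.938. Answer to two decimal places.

10.27 wt%

M((Mn0.24Fe0.76)3Al2Si3O12) = 497.089 g/mol; M(MnO) = 70.937 g/mol.
Moles MnO per formula unit = 0.72 Mn ÷ 1 = 0.7200.
MnO fraction = (0.7200 × 70.937) / 497.089 = 51.075/497.089 = 0.1027.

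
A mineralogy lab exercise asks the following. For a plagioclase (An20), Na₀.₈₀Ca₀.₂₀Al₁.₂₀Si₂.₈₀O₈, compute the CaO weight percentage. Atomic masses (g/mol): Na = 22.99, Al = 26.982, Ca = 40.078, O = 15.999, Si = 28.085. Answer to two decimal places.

4.23 wt%

Formula mass = 265.416 g/mol.
0.20 Ca → 0.2000 mol CaO per formula unit; M(CaO) = 56.077, so CaO mass = 11.215 g.
11.215/265.416 × 100 = 4.23 wt%.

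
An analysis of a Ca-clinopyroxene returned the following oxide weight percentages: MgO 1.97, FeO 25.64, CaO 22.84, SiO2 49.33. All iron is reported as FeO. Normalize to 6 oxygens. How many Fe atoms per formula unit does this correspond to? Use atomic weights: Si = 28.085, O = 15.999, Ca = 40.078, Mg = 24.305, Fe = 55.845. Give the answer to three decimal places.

MgO (M=40.304): mol = 0.04888; Mg = 0.04888, O = 0.04888.
FeO (M=71.844): mol = 0.35688; Fe = 0.35688, O = 0.35688.
CaO (M=56.077): mol = 0.40730; Ca = 0.40730, O = 0.40730.
SiO2 (M=60.083): mol = 0.82103; Si = 0.82103, O = 1.64206.
ΣO = 2.45512; factor = 6/ΣO = 2.44387.
Fe apfu = 0.35688 × 2.44387 = 0.872.

0.872 Fe apfu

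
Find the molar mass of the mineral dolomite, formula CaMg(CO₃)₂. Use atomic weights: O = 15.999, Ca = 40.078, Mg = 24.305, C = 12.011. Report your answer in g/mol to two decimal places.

M = 1(40.078) + 1(24.305) + 2(12.011) + 6(15.999)

184.40 g/mol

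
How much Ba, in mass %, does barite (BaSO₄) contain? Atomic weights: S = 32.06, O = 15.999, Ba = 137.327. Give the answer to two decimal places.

M(BaSO₄) = 233.383 g/mol.
Ba contributes 1 × 137.327 = 137.327 g per mole.
137.327/233.383 = 0.5884 → 58.84%.

58.84 mass %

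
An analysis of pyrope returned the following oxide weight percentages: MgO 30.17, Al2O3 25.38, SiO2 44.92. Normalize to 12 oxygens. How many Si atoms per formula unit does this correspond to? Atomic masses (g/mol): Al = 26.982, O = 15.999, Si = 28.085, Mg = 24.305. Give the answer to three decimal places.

3.000 Si apfu

MgO (M=40.304): mol = 0.74856; Mg = 0.74856, O = 0.74856.
Al2O3 (M=101.961): mol = 0.24892; Al = 0.49784, O = 0.74676.
SiO2 (M=60.083): mol = 0.74763; Si = 0.74763, O = 1.49526.
ΣO = 2.99058; factor = 12/ΣO = 4.01260.
Si apfu = 0.74763 × 4.01260 = 3.000.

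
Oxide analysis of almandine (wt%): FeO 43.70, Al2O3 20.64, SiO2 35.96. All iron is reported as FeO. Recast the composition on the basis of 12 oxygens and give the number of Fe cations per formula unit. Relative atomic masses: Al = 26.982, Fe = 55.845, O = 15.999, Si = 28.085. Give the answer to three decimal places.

FeO: 43.70/71.844 = 0.60826 mol → 0.60826 mol Fe, 0.60826 mol O.
Al2O3: 20.64/101.961 = 0.20243 mol → 0.40486 mol Al, 0.60729 mol O.
SiO2: 35.96/60.083 = 0.59851 mol → 0.59851 mol Si, 1.19702 mol O.
Total oxygen = 2.41257 mol. Normalization factor = 12/2.41257 = 4.97395.
Fe per 12 O = 0.60826 × 4.97395 = 3.025.

3.025 Fe apfu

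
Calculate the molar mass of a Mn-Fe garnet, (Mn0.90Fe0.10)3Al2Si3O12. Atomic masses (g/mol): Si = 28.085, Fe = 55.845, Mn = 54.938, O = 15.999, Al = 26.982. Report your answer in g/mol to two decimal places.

M = 2.70*54.938 + 0.30*55.845 + 2*26.982 + 3*28.085 + 12*15.999

495.29 g/mol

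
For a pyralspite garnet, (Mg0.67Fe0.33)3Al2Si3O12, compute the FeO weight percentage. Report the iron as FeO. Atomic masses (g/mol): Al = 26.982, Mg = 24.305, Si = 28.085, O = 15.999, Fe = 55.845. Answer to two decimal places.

Formula mass = 434.347 g/mol.
0.99 Fe → 0.9900 mol FeO per formula unit; M(FeO) = 71.844, so FeO mass = 71.126 g.
71.126/434.347 × 100 = 16.38 wt%.

16.38 wt%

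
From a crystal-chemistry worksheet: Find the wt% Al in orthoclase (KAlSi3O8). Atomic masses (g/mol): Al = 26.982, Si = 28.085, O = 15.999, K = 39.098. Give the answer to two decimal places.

9.69 mass %

M(KAlSi3O8) = 278.327 g/mol.
Al contributes 1 × 26.982 = 26.982 g per mole.
26.982/278.327 = 0.0969 → 9.69%.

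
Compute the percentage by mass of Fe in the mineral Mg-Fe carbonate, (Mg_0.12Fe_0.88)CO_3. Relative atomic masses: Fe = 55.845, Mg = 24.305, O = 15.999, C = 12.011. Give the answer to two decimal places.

Formula mass = 0.12*24.305 + 0.88*55.845 + 1*12.011 + 3*15.999 = 112.068 g/mol, of which 49.144 g is Fe.
So Fe makes up 49.144/112.068 = 0.4385 of the mass, i.e. 43.85%.

43.85 weight percent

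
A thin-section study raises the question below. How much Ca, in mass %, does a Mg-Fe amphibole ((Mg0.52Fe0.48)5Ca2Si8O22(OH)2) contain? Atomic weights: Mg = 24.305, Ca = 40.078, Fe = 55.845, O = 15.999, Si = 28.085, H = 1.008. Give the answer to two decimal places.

9.03 mass %

Formula mass = 2.60·24.305 + 2.40·55.845 + 2·40.078 + 8·28.085 + 24·15.999 + 2·1.008 = 888.049 g/mol, of which 80.156 g is Ca.
So Ca makes up 80.156/888.049 = 0.0903 of the mass, i.e. 9.03%.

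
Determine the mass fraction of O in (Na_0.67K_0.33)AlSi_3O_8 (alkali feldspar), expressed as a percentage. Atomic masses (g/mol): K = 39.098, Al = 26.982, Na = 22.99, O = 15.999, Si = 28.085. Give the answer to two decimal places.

47.84 weight percent

M((Na_0.67K_0.33)AlSi_3O_8) = 267.535 g/mol.
O contributes 8 × 15.999 = 127.992 g per mole.
127.992/267.535 = 0.4784 → 47.84%.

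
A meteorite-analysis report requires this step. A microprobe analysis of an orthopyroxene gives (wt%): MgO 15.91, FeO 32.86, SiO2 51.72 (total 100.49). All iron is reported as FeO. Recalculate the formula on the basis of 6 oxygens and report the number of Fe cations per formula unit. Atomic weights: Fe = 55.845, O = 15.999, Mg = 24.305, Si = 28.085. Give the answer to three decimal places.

MgO: 15.91/40.304 = 0.39475 mol → 0.39475 mol Mg, 0.39475 mol O.
FeO: 32.86/71.844 = 0.45738 mol → 0.45738 mol Fe, 0.45738 mol O.
SiO2: 51.72/60.083 = 0.86081 mol → 0.86081 mol Si, 1.72162 mol O.
Total oxygen = 2.57375 mol. Normalization factor = 6/2.57375 = 2.33123.
Fe per 6 O = 0.45738 × 2.33123 = 1.066.

1.066 Fe apfu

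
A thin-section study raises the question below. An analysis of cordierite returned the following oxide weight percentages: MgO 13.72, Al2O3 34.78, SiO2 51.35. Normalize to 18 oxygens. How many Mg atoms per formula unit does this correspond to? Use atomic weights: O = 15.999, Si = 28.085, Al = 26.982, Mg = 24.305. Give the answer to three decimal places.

1.994 Mg apfu

MgO: 13.72/40.304 = 0.34041 mol → 0.34041 mol Mg, 0.34041 mol O.
Al2O3: 34.78/101.961 = 0.34111 mol → 0.68222 mol Al, 1.02333 mol O.
SiO2: 51.35/60.083 = 0.85465 mol → 0.85465 mol Si, 1.70930 mol O.
Total oxygen = 3.07304 mol. Normalization factor = 18/3.07304 = 5.85739.
Mg per 18 O = 0.34041 × 5.85739 = 1.994.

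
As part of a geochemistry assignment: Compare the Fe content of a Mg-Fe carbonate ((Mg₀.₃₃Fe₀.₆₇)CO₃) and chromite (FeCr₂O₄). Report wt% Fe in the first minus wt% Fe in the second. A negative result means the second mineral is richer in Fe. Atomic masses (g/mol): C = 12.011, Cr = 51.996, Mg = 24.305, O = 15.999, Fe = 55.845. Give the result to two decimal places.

First mineral: 37.416 g Fe in 105.445 g formula = 35.48 wt% Fe.
Second mineral: 55.845 g Fe in 223.833 g formula = 24.95 wt% Fe.
35.48% − 24.95% gives a difference of 10.53 percentage points.

10.53 percentage points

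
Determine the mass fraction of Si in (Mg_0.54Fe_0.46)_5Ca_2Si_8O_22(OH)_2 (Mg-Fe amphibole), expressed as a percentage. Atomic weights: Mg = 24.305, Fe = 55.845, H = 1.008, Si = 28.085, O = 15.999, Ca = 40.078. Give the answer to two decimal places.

Molar mass of (Mg_0.54Fe_0.46)_5Ca_2Si_8O_22(OH)_2: 2.70*24.305 + 2.30*55.845 + 2*40.078 + 8*28.085 + 24*15.999 + 2*1.008 = 884.895 g/mol.
Mass of Si per formula unit: 8 × 28.085 = 224.680 g.
Weight fraction Si = 224.680 / 884.895 = 0.2539.

25.39 wt%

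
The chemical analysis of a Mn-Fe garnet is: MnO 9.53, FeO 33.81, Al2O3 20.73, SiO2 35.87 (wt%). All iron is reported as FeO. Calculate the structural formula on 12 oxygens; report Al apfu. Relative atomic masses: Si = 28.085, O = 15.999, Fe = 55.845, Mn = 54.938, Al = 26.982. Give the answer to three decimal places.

2.026 Al apfu

MnO: 9.53/70.937 = 0.13434 mol → 0.13434 mol Mn, 0.13434 mol O.
FeO: 33.81/71.844 = 0.47060 mol → 0.47060 mol Fe, 0.47060 mol O.
Al2O3: 20.73/101.961 = 0.20331 mol → 0.40662 mol Al, 0.60993 mol O.
SiO2: 35.87/60.083 = 0.59701 mol → 0.59701 mol Si, 1.19402 mol O.
Total oxygen = 2.40889 mol. Normalization factor = 12/2.40889 = 4.98155.
Al per 12 O = 0.40662 × 4.98155 = 2.026.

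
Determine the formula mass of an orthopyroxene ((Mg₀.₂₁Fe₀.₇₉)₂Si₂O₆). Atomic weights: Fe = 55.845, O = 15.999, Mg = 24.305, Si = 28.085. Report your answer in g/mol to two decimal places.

M = 0.42(24.305) + 1.58(55.845) + 2(28.085) + 6(15.999)

250.61 g/mol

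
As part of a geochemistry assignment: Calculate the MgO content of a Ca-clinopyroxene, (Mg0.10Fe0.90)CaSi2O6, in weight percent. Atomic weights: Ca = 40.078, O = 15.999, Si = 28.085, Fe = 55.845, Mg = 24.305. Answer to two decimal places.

Formula mass = 244.933 g/mol.
0.10 Mg → 0.1000 mol MgO per formula unit; M(MgO) = 40.304, so MgO mass = 4.030 g.
4.030/244.933 × 100 = 1.65 wt%.

1.65 wt%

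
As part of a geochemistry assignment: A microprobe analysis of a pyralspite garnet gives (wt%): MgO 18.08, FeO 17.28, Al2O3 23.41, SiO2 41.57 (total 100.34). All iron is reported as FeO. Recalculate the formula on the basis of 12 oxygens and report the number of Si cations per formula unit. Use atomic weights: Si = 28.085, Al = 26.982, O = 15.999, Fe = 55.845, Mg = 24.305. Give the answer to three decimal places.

3.006 Si apfu

MgO (M=40.304): mol = 0.44859; Mg = 0.44859, O = 0.44859.
FeO (M=71.844): mol = 0.24052; Fe = 0.24052, O = 0.24052.
Al2O3 (M=101.961): mol = 0.22960; Al = 0.45920, O = 0.68880.
SiO2 (M=60.083): mol = 0.69188; Si = 0.69188, O = 1.38376.
ΣO = 2.76167; factor = 12/ΣO = 4.34520.
Si apfu = 0.69188 × 4.34520 = 3.006.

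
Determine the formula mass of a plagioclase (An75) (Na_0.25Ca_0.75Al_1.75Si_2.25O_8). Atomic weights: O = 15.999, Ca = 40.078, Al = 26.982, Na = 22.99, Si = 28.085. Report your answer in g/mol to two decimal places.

The formula mass is the sum 0.25·22.99 + 0.75·40.078 + 1.75·26.982 + 2.25·28.085 + 8·15.999.

274.21 g/mol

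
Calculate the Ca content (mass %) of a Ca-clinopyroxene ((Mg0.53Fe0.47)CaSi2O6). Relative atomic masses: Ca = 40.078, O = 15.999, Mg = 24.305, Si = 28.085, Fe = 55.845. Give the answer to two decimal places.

17.32 mass %

M((Mg0.53Fe0.47)CaSi2O6) = 231.371 g/mol.
Ca contributes 1 × 40.078 = 40.078 g per mole.
40.078/231.371 = 0.1732 → 17.32%.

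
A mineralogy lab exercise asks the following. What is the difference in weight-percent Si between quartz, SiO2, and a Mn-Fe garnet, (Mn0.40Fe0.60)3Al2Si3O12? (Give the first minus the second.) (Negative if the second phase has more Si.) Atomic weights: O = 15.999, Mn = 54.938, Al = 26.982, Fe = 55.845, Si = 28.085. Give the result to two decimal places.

First mineral: 28.085 g Si in 60.083 g formula = 46.74 wt% Si.
Second mineral: 84.255 g Si in 496.654 g formula = 16.96 wt% Si.
46.74% − 16.96% gives a difference of 29.78 percentage points.

29.78 percentage points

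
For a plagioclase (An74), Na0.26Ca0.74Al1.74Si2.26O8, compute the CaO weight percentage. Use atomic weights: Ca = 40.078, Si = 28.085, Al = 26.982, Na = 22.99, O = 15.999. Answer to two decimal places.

15.14 wt%

Formula mass = 274.048 g/mol.
0.74 Ca → 0.7400 mol CaO per formula unit; M(CaO) = 56.077, so CaO mass = 41.497 g.
41.497/274.048 × 100 = 15.14 wt%.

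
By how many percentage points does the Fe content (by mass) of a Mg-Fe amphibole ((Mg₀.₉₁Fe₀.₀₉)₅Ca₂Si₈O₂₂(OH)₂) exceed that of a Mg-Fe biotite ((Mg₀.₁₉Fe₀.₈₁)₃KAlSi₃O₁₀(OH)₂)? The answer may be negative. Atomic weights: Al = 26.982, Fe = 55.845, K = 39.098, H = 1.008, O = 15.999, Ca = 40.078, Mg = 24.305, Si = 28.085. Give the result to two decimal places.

First mineral: 25.130 g Fe in 826.546 g formula = 3.04 wt% Fe.
Second mineral: 135.703 g Fe in 493.896 g formula = 27.48 wt% Fe.
3.04% − 27.48% gives a difference of -24.44 percentage points.

-24.44 percentage points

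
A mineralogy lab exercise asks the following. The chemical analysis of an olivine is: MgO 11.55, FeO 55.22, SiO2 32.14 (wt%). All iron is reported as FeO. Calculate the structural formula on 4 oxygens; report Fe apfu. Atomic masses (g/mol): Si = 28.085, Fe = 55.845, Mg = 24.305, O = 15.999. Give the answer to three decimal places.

MgO (M=40.304): mol = 0.28657; Mg = 0.28657, O = 0.28657.
FeO (M=71.844): mol = 0.76861; Fe = 0.76861, O = 0.76861.
SiO2 (M=60.083): mol = 0.53493; Si = 0.53493, O = 1.06986.
ΣO = 2.12504; factor = 4/ΣO = 1.88232.
Fe apfu = 0.76861 × 1.88232 = 1.447.

1.447 Fe apfu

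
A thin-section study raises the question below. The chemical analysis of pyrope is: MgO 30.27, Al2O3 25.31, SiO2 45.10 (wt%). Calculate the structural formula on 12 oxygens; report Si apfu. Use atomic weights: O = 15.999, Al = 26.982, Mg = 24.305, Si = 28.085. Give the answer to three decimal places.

3.006 Si apfu

30.27 wt% MgO ÷ 40.304 g/mol = 0.75104 mol, giving 0.75104 Mg and 0.75104 O.
25.31 wt% Al2O3 ÷ 101.961 g/mol = 0.24823 mol, giving 0.49646 Al and 0.74469 O.
45.10 wt% SiO2 ÷ 60.083 g/mol = 0.75063 mol, giving 0.75063 Si and 1.50126 O.
Oxygen sums to 2.99699; scaling by 12/2.99699 = 4.00402 puts the formula on 12 O.
Si: 0.75063 × 4.00402 = 3.006 atoms per formula unit.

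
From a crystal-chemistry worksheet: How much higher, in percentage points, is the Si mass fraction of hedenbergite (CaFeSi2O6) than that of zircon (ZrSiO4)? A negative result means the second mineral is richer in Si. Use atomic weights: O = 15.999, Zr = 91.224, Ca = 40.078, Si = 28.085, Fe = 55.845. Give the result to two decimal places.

7.32 percentage points

Si in CaFeSi2O6: molar mass 248.087 g/mol; 2×28.085 = 56.170 g → 22.64 wt%.
Si in ZrSiO4: molar mass 183.305 g/mol; 1×28.085 = 28.085 g → 15.32 wt%.
Difference = 22.64 − 15.32 = 7.32 percentage points.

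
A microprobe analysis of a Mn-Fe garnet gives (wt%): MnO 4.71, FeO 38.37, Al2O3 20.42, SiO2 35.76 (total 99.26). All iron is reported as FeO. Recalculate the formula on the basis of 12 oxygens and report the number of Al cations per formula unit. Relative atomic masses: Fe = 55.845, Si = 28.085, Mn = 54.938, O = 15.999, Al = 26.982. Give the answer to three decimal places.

2.010 Al apfu

MnO (M=70.937): mol = 0.06640; Mn = 0.06640, O = 0.06640.
FeO (M=71.844): mol = 0.53407; Fe = 0.53407, O = 0.53407.
Al2O3 (M=101.961): mol = 0.20027; Al = 0.40054, O = 0.60081.
SiO2 (M=60.083): mol = 0.59518; Si = 0.59518, O = 1.19036.
ΣO = 2.39164; factor = 12/ΣO = 5.01748.
Al apfu = 0.40054 × 5.01748 = 2.010.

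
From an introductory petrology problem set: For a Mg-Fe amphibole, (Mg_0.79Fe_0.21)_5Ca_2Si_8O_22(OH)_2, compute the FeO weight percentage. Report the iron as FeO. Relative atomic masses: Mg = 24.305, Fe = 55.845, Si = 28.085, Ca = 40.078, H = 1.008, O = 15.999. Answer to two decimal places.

8.92 wt%

M((Mg_0.79Fe_0.21)_5Ca_2Si_8O_22(OH)_2) = 845.470 g/mol; M(FeO) = 71.844 g/mol.
Moles FeO per formula unit = 1.05 Fe ÷ 1 = 1.0500.
FeO fraction = (1.0500 × 71.844) / 845.470 = 75.436/845.470 = 0.0892.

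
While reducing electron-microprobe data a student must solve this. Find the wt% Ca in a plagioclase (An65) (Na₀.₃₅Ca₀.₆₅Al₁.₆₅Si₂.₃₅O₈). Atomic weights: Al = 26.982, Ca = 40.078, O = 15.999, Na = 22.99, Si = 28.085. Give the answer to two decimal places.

9.56 mass %

Formula mass = 0.35·22.99 + 0.65·40.078 + 1.65·26.982 + 2.35·28.085 + 8·15.999 = 272.609 g/mol, of which 26.051 g is Ca.
So Ca makes up 26.051/272.609 = 0.0956 of the mass, i.e. 9.56%.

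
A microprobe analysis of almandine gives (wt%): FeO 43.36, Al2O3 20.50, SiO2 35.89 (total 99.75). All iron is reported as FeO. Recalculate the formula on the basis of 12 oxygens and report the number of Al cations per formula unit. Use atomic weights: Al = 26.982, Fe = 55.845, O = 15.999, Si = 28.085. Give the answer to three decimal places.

2.009 Al apfu

43.36 wt% FeO ÷ 71.844 g/mol = 0.60353 mol, giving 0.60353 Fe and 0.60353 O.
20.50 wt% Al2O3 ÷ 101.961 g/mol = 0.20106 mol, giving 0.40212 Al and 0.60318 O.
35.89 wt% SiO2 ÷ 60.083 g/mol = 0.59734 mol, giving 0.59734 Si and 1.19468 O.
Oxygen sums to 2.40139; scaling by 12/2.40139 = 4.99711 puts the formula on 12 O.
Al: 0.40212 × 4.99711 = 2.009 atoms per formula unit.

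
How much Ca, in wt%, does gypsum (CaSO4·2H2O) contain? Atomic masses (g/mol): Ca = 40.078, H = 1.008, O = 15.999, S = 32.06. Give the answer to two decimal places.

Formula mass = 1·40.078 + 1·32.06 + 6·15.999 + 4·1.008 = 172.164 g/mol, of which 40.078 g is Ca.
So Ca makes up 40.078/172.164 = 0.2328 of the mass, i.e. 23.28%.

23.28 wt%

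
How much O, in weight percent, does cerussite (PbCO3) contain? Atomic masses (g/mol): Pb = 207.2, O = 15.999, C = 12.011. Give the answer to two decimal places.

Formula mass = 1*207.2 + 1*12.011 + 3*15.999 = 267.208 g/mol, of which 47.997 g is O.
So O makes up 47.997/267.208 = 0.1796 of the mass, i.e. 17.96%.

17.96 weight percent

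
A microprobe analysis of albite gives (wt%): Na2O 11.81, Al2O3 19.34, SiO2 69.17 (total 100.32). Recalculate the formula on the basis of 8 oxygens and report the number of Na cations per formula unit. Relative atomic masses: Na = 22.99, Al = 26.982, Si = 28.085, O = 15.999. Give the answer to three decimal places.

11.81 wt% Na2O ÷ 61.979 g/mol = 0.19055 mol, giving 0.38110 Na and 0.19055 O.
19.34 wt% Al2O3 ÷ 101.961 g/mol = 0.18968 mol, giving 0.37936 Al and 0.56904 O.
69.17 wt% SiO2 ÷ 60.083 g/mol = 1.15124 mol, giving 1.15124 Si and 2.30248 O.
Oxygen sums to 3.06207; scaling by 8/3.06207 = 2.61261 puts the formula on 8 O.
Na: 0.38110 × 2.61261 = 0.996 atoms per formula unit.

0.996 Na apfu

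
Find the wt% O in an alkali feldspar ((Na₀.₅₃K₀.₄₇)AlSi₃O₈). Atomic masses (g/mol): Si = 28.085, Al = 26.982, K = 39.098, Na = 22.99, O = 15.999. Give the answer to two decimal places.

Molar mass of (Na₀.₅₃K₀.₄₇)AlSi₃O₈: 0.53×22.99 + 0.47×39.098 + 1×26.982 + 3×28.085 + 8×15.999 = 269.790 g/mol.
Mass of O per formula unit: 8 × 15.999 = 127.992 g.
Weight fraction O = 127.992 / 269.790 = 0.4744.

47.44 weight percent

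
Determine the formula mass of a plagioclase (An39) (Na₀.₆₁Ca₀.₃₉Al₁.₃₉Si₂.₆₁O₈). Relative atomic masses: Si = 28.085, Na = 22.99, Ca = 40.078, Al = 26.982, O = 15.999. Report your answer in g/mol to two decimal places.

268.45 g/mol

M = 0.61(22.99) + 0.39(40.078) + 1.39(26.982) + 2.61(28.085) + 8(15.999)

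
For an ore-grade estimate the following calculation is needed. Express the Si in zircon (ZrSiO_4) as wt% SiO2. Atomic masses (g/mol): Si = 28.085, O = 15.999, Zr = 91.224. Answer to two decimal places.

M(ZrSiO_4) = 183.305 g/mol; M(SiO2) = 60.083 g/mol.
Moles SiO2 per formula unit = 1 Si ÷ 1 = 1.0000.
SiO2 fraction = (1.0000 × 60.083) / 183.305 = 60.083/183.305 = 0.3278.

32.78 wt%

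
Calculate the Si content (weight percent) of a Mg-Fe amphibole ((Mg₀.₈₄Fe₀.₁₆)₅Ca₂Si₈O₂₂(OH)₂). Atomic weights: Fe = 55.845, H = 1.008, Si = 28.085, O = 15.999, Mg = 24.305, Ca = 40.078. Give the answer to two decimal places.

Formula mass = 4.20*24.305 + 0.80*55.845 + 2*40.078 + 8*28.085 + 24*15.999 + 2*1.008 = 837.585 g/mol, of which 224.680 g is Si.
So Si makes up 224.680/837.585 = 0.2682 of the mass, i.e. 26.82%.

26.82 weight percent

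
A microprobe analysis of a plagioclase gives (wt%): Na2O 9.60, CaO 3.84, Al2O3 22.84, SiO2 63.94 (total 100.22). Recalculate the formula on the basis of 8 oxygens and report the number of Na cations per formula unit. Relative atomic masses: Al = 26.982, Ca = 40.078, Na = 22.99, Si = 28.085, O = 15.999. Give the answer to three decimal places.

0.820 Na apfu

Na2O (M=61.979): mol = 0.15489; Na = 0.30978, O = 0.15489.
CaO (M=56.077): mol = 0.06848; Ca = 0.06848, O = 0.06848.
Al2O3 (M=101.961): mol = 0.22401; Al = 0.44802, O = 0.67203.
SiO2 (M=60.083): mol = 1.06419; Si = 1.06419, O = 2.12838.
ΣO = 3.02378; factor = 8/ΣO = 2.64570.
Na apfu = 0.30978 × 2.64570 = 0.820.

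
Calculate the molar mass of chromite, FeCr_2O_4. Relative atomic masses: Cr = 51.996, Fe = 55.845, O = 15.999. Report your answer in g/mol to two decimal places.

223.83 g/mol

The formula mass is the sum 1(55.845) + 2(51.996) + 4(15.999).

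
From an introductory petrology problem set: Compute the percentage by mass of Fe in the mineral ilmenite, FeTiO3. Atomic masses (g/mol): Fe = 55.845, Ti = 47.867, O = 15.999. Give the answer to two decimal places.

Formula mass = 1*55.845 + 1*47.867 + 3*15.999 = 151.709 g/mol, of which 55.845 g is Fe.
So Fe makes up 55.845/151.709 = 0.3681 of the mass, i.e. 36.81%.

36.81 mass %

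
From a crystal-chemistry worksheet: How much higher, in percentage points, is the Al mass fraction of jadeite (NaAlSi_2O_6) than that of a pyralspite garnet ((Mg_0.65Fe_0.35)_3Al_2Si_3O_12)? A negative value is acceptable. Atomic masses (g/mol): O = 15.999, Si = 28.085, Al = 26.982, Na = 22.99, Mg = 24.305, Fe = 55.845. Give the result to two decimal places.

0.98 percentage points

First mineral: 26.982 g Al in 202.136 g formula = 13.35 wt% Al.
Second mineral: 53.964 g Al in 436.239 g formula = 12.37 wt% Al.
13.35% − 12.37% gives a difference of 0.98 percentage points.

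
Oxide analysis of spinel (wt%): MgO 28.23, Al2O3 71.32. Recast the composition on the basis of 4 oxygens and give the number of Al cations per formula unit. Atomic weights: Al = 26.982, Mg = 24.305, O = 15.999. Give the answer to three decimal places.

MgO (M=40.304): mol = 0.70043; Mg = 0.70043, O = 0.70043.
Al2O3 (M=101.961): mol = 0.69948; Al = 1.39896, O = 2.09844.
ΣO = 2.79887; factor = 4/ΣO = 1.42915.
Al apfu = 1.39896 × 1.42915 = 1.999.

1.999 Al apfu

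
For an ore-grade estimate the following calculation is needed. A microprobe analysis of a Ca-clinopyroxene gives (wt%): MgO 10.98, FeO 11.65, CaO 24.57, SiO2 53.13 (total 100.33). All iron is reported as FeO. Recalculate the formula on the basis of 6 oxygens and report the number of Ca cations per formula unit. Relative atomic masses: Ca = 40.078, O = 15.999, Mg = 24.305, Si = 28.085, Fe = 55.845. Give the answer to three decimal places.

0.995 Ca apfu

MgO (M=40.304): mol = 0.27243; Mg = 0.27243, O = 0.27243.
FeO (M=71.844): mol = 0.16216; Fe = 0.16216, O = 0.16216.
CaO (M=56.077): mol = 0.43815; Ca = 0.43815, O = 0.43815.
SiO2 (M=60.083): mol = 0.88428; Si = 0.88428, O = 1.76856.
ΣO = 2.64130; factor = 6/ΣO = 2.27161.
Ca apfu = 0.43815 × 2.27161 = 0.995.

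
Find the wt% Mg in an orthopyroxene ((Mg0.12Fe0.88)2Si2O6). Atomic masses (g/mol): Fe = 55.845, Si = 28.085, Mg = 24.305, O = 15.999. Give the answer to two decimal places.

M((Mg0.12Fe0.88)2Si2O6) = 256.284 g/mol.
Mg contributes 0.24 × 24.305 = 5.833 g per mole.
5.833/256.284 = 0.0228 → 2.28%.

2.28 mass %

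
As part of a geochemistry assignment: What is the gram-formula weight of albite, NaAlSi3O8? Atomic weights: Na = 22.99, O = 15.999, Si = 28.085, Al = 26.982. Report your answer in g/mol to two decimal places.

Na: 1 × 22.99 = 22.9900
Al: 1 × 26.982 = 26.9820
Si: 3 × 28.085 = 84.2550
O: 8 × 15.999 = 127.9920
Summing the contributions gives the formula mass.

262.22 g/mol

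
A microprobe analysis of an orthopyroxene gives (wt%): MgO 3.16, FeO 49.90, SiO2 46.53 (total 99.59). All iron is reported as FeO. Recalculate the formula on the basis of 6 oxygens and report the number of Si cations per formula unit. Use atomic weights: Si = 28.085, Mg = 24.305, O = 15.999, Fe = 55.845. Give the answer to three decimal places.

2.001 Si apfu

MgO (M=40.304): mol = 0.07840; Mg = 0.07840, O = 0.07840.
FeO (M=71.844): mol = 0.69456; Fe = 0.69456, O = 0.69456.
SiO2 (M=60.083): mol = 0.77443; Si = 0.77443, O = 1.54886.
ΣO = 2.32182; factor = 6/ΣO = 2.58418.
Si apfu = 0.77443 × 2.58418 = 2.001.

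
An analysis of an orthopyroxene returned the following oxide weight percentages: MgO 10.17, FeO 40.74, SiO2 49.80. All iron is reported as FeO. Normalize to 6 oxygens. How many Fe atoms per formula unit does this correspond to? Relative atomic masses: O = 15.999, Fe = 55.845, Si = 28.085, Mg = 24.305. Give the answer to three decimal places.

MgO (M=40.304): mol = 0.25233; Mg = 0.25233, O = 0.25233.
FeO (M=71.844): mol = 0.56706; Fe = 0.56706, O = 0.56706.
SiO2 (M=60.083): mol = 0.82885; Si = 0.82885, O = 1.65770.
ΣO = 2.47709; factor = 6/ΣO = 2.42220.
Fe apfu = 0.56706 × 2.42220 = 1.374.

1.374 Fe apfu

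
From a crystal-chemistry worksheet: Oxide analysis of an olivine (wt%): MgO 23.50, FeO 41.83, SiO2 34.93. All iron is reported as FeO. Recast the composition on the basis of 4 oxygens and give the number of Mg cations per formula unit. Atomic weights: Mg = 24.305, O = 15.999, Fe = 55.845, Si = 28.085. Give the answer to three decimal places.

1.002 Mg apfu

23.50 wt% MgO ÷ 40.304 g/mol = 0.58307 mol, giving 0.58307 Mg and 0.58307 O.
41.83 wt% FeO ÷ 71.844 g/mol = 0.58223 mol, giving 0.58223 Fe and 0.58223 O.
34.93 wt% SiO2 ÷ 60.083 g/mol = 0.58136 mol, giving 0.58136 Si and 1.16272 O.
Oxygen sums to 2.32802; scaling by 4/2.32802 = 1.71820 puts the formula on 4 O.
Mg: 0.58307 × 1.71820 = 1.002 atoms per formula unit.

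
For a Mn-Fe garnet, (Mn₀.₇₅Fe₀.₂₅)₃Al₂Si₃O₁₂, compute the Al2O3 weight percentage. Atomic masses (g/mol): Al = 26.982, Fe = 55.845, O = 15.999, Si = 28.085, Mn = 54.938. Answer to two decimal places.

M((Mn₀.₇₅Fe₀.₂₅)₃Al₂Si₃O₁₂) = 495.701 g/mol; M(Al2O3) = 101.961 g/mol.
Moles Al2O3 per formula unit = 2 Al ÷ 2 = 1.0000.
Al2O3 fraction = (1.0000 × 101.961) / 495.701 = 101.961/495.701 = 0.2057.

20.57 wt%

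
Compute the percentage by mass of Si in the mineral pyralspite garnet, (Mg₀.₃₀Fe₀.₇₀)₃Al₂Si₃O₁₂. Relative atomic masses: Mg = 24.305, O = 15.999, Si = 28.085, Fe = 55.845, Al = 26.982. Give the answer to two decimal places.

Molar mass of (Mg₀.₃₀Fe₀.₇₀)₃Al₂Si₃O₁₂: 0.90*24.305 + 2.10*55.845 + 2*26.982 + 3*28.085 + 12*15.999 = 469.356 g/mol.
Mass of Si per formula unit: 3 × 28.085 = 84.255 g.
Weight fraction Si = 84.255 / 469.356 = 0.1795.

17.95 wt%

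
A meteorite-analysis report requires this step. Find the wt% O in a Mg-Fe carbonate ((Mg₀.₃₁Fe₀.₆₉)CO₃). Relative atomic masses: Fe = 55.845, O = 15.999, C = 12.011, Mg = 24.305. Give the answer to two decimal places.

45.25 weight percent

Formula mass = 0.31×24.305 + 0.69×55.845 + 1×12.011 + 3×15.999 = 106.076 g/mol, of which 47.997 g is O.
So O makes up 47.997/106.076 = 0.4525 of the mass, i.e. 45.25%.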